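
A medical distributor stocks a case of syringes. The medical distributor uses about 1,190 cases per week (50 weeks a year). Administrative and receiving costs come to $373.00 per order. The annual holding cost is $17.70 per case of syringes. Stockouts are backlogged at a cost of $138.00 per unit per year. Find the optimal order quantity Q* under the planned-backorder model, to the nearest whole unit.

Annual demand D = 1,190 × 50 = 59,500.
With planned backorders, Q* = √(2DS/H) · √((H+B)/B).
√(2DS/H) = √(2 × 59,500 × 373 / 17.7) = 1583.585.
√((H+B)/B) = √((17.7+138)/138) = 1.0622.
Q* ≈ 1682.078.

Q* ≈ 1,682 cases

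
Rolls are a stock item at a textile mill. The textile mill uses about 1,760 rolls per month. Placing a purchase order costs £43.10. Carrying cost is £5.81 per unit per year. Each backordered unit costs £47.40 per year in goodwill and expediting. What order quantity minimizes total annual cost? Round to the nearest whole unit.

Annual demand D = 1,760 × 12 = 21,120.
With planned backorders, Q* = √(2DS/H) · √((H+B)/B).
√(2DS/H) = √(2 × 21,120 × 43.1 / 5.81) = 559.774.
√((H+B)/B) = √((5.81+47.4)/47.4) = 1.0595.
Q* ≈ 593.089.

Q* ≈ 593 rolls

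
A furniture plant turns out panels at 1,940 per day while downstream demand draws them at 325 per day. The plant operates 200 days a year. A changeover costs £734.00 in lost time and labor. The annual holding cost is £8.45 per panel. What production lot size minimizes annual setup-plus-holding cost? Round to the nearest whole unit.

Q* ≈ 3,683 panels

Annual demand D = 325 × 200 = 65,000.
Production build-up factor (1 − d/p) = 1 − 325/1,940 = 0.8325.
Q* = √(2DS / (H(1 − d/p))) = √(2 × 65,000 × 734 / (8.45 × 0.8325)).
= √(95,420,000 / 7.0344) ≈ 3683.036.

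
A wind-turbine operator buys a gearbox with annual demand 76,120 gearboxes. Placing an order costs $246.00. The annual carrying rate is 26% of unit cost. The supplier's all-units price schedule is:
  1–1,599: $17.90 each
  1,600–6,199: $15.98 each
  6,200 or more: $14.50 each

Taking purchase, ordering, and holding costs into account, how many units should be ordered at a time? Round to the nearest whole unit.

Holding cost per unit per year at price C is H = 0.26·C.
For each price level, check whether its EOQ is feasible; otherwise the best quantity at that price is the breakpoint.
Tier 1 ($17.90): EOQ = 2836.7 exceeds tier's upper bound 1599, so this tier is dominated.
EOQ at $15.98 = 3002.3 (feasible in tier 2): TC = 76,120×$15.98 + (76,120/3002.3)×246 + (3002.3/2)×0.26×$15.98 = $1,228,871.64.
EOQ at $14.50 = 3151.8 < 6200, so use break Q=6200: TC = 76,120×$14.50 + (76,120/6200.0)×246 + (6200.0/2)×0.26×$14.50 = $1,118,447.25.
Lowest total cost is $1,118,447.25 at Q = 6200.0.

Q* ≈ 6,200 gearboxes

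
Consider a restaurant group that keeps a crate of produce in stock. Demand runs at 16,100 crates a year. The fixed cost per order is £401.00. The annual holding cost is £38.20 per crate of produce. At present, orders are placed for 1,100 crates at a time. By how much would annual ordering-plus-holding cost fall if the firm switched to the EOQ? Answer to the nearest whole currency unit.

Extra cost ≈ £4,670 per year

EOQ = √(2DS/H) = √(2 × 16,100 × 401 / 38.2) ≈ 581.39.
Cost at Q* = (D/Q*)S + (Q*/2)H = √(2DSH) ≈ £22,209.14.
Cost at Q = 1,100: (16,100/1,100)×401 + (1,100/2)×38.2 = £5,869.18 + £21,010.00 = £26,879.18.
Excess = £26,879.18 − £22,209.14 = £4,670.04.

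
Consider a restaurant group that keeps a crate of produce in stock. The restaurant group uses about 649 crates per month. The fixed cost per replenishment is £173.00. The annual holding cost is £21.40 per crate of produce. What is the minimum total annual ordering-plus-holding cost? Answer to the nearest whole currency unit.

TC* ≈ £7,594

Annual demand D = 649 × 12 = 7,788.
The optimal lot size = √(2DS/H) = √(2 × 7,788 × 173 / 21.4) ≈ 354.85.
At Q*, ordering cost (D/Q*)S equals holding cost (Q*/2)H, each = √(DSH/2).
Minimum total = √(2DSH) = √(2 × 7,788 × 173 × 21.4) ≈ 7593.778.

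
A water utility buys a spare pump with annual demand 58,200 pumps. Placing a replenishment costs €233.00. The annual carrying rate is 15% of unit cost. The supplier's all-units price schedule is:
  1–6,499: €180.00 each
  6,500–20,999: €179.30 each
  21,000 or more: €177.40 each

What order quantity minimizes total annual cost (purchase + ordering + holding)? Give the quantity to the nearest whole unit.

Holding cost per unit per year at price C is H = 0.15·C.
Candidates are each tier's EOQ (if it falls in that tier) and each price-break quantity.
EOQ at €180.00 = 1002.2 (feasible in tier 1): TC = 58,200×€180.00 + (58,200/1002.2)×233 + (1002.2/2)×0.15×€180.00 = €10,503,060.53.
EOQ at €179.30 = 1004.2 < 6500, so use break Q=6500: TC = 58,200×€179.30 + (58,200/6500.0)×233 + (6500.0/2)×0.15×€179.30 = €10,524,755.00.
EOQ at €177.40 = 1009.6 < 21000, so use break Q=21000: TC = 58,200×€177.40 + (58,200/21000.0)×233 + (21000.0/2)×0.15×€177.40 = €10,604,730.74.
Lowest total cost is €10,503,060.53 at Q = 1002.2.

Q* ≈ 1,002 pumps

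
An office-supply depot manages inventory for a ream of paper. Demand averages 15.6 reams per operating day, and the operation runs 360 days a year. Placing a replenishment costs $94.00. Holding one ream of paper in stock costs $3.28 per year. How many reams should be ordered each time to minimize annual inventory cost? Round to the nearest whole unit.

Q* ≈ 567 reams

Annual demand D = 15.6 × 360 = 5,616.
EOQ = √(2DS / H) = √(2 × 5,616 × 94 / 3.28).
= √(1,055,808 / 3.28) = √321,892.6829 ≈ 567.356.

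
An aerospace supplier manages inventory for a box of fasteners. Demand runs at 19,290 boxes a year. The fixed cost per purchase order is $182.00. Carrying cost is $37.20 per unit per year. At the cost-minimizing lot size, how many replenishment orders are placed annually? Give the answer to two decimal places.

N ≈ 44.40 orders per year

EOQ = √(2DS/H) = √(2 × 19,290 × 182 / 37.2) ≈ 434.46.
Orders per year = D / Q* = 19,290 / 434.46 ≈ 44.400.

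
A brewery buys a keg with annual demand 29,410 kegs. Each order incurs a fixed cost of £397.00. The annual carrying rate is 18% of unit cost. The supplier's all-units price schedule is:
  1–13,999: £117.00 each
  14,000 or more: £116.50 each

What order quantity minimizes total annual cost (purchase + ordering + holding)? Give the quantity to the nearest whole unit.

Holding cost per unit per year at price C is H = 0.18·C.
Evaluate total cost at each tier's feasible EOQ or, if the EOQ is below the tier, at the tier's minimum quantity.
EOQ at £117.00 = 1053.0 (feasible in tier 1): TC = 29,410×£117.00 + (29,410/1053.0)×397 + (1053.0/2)×0.18×£117.00 = £3,463,146.19.
EOQ at £116.50 = 1055.3 < 14000, so use break Q=14000: TC = 29,410×£116.50 + (29,410/14000.0)×397 + (14000.0/2)×0.18×£116.50 = £3,573,888.98.
Lowest total cost is £3,463,146.19 at Q = 1053.0.

Q* ≈ 1,053 kegs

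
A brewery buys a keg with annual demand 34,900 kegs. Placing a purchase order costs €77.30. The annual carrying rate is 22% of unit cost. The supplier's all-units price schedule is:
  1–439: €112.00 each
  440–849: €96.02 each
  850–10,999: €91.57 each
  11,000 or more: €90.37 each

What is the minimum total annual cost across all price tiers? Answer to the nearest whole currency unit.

TC* ≈ €3,207,529

Holding cost per unit per year at price C is H = 0.22·C.
For each price level, check whether its EOQ is feasible; otherwise the best quantity at that price is the breakpoint.
Tier 1 (€112.00): EOQ = 467.9 exceeds tier's upper bound 439, so this tier is dominated.
EOQ at €96.02 = 505.4 (feasible in tier 2): TC = 34,900×€96.02 + (34,900/505.4)×77.3 + (505.4/2)×0.22×€96.02 = €3,361,774.03.
EOQ at €91.57 = 517.5 < 850, so use break Q=850: TC = 34,900×€91.57 + (34,900/850.0)×77.3 + (850.0/2)×0.22×€91.57 = €3,207,528.64.
EOQ at €90.37 = 520.9 < 11000, so use break Q=11000: TC = 34,900×€90.37 + (34,900/11000.0)×77.3 + (11000.0/2)×0.22×€90.37 = €3,263,505.95.
Lowest total cost among the candidates is at Q = 850.0.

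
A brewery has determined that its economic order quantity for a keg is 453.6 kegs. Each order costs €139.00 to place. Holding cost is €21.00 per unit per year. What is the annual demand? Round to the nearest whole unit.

The basic EOQ model gives Q* = √(2DS/H); rearrange for the unknown.
From Q* = √(2DS/H): D = Q*²H / (2S) = 453.6² × 21 / (2 × 139) = 15542.490.

D ≈ 15,542 kegs per year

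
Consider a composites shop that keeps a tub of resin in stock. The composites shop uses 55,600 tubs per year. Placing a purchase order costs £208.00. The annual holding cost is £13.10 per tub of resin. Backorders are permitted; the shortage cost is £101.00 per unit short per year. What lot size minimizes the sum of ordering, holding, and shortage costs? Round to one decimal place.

Q* ≈ 1,412.3 tubs

With planned backorders, Q* = √(2DS/H) · √((H+B)/B).
√(2DS/H) = √(2 × 55,600 × 208 / 13.1) = 1328.766.
√((H+B)/B) = √((13.1+101)/101) = 1.0629.
Q* ≈ 1412.312.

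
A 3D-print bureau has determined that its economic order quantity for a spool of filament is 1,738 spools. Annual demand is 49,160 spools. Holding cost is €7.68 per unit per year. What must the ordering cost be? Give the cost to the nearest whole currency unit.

The basic EOQ model gives Q* = √(2DS/H); rearrange for the unknown.
From Q* = √(2DS/H): S = Q*²H / (2D) = 1,738² × 7.68 / (2 × 49,160) = 235.9494.

S ≈ €236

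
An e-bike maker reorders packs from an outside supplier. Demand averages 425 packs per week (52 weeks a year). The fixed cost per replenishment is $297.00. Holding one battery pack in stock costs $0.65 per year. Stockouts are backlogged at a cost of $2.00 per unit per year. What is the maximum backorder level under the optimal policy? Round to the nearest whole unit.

Annual demand D = 425 × 52 = 22,100.
With planned backorders, Q* = √(2DS/H) · √((H+B)/B).
√(2DS/H) = √(2 × 22,100 × 297 / 0.65) = 4493.996.
√((H+B)/B) = √((0.65+2)/2) = 1.1511.
Q* ≈ 5172.978.
S* = Q* · H/(H+B) = 5172.978 × 0.65/2.65 ≈ 1268.844.

S* ≈ 1,269 packs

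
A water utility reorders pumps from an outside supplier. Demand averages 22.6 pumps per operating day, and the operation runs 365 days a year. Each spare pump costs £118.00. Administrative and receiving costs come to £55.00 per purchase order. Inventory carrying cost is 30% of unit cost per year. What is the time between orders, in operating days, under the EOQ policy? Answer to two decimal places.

Annual demand D = 22.6 × 365 = 8,249.
Holding cost H = 0.30 × £118.00 = £35.4000 per unit per year.
Q* = √(2DS/H) = √(2 × 8,249 × 55 / 35.4) ≈ 160.10.
Cycle time = Q*/D × 365 = 160.10 / 8,249 × 365 ≈ 7.084 days.

T ≈ 7.08 days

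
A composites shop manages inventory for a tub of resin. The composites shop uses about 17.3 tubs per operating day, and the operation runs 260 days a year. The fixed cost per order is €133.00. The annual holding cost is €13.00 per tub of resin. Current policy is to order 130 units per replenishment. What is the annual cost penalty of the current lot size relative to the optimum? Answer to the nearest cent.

Extra cost ≈ €1,502.93 per year

Annual demand D = 17.3 × 260 = 4,498.
EOQ = √(2DS/H) = √(2 × 4,498 × 133 / 13) ≈ 303.37.
Cost at Q* = (D/Q*)S + (Q*/2)H = √(2DSH) ≈ €3,943.87.
Cost at Q = 130: (4,498/130)×133 + (130/2)×13 = €4,601.80 + €845.00 = €5,446.80.
Excess = €5,446.80 − €3,943.87 = €1,502.93.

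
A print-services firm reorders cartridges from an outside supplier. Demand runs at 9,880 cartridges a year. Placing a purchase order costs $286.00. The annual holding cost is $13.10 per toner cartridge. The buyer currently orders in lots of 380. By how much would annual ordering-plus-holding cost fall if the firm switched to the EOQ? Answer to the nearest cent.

Extra cost ≈ $1,320.77 per year

EOQ = √(2DS/H) = √(2 × 9,880 × 286 / 13.1) ≈ 656.81.
Cost at Q* = (D/Q*)S + (Q*/2)H = √(2DSH) ≈ $8,604.23.
Cost at Q = 380: (9,880/380)×286 + (380/2)×13.1 = $7,436.00 + $2,489.00 = $9,925.00.
Excess = $9,925.00 − $8,604.23 = $1,320.77.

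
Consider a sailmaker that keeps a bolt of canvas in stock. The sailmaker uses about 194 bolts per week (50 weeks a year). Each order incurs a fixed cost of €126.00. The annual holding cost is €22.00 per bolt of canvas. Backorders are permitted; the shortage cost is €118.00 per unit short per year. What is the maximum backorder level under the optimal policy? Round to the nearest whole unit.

S* ≈ 57 bolts

Annual demand D = 194 × 50 = 9,700.
With planned backorders, Q* = √(2DS/H) · √((H+B)/B).
√(2DS/H) = √(2 × 9,700 × 126 / 22) = 333.330.
√((H+B)/B) = √((22+118)/118) = 1.0892.
Q* ≈ 363.076.
S* = Q* · H/(H+B) = 363.076 × 22/140 ≈ 57.055.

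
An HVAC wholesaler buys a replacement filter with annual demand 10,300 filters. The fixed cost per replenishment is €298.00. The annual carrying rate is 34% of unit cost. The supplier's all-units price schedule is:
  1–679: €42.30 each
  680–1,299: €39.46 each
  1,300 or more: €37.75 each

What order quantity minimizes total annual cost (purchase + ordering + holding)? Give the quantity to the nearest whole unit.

Q* ≈ 1,300 filters

Holding cost per unit per year at price C is H = 0.34·C.
Candidates are each tier's EOQ (if it falls in that tier) and each price-break quantity.
EOQ at €42.30 = 653.3 (feasible in tier 1): TC = 10,300×€42.30 + (10,300/653.3)×298 + (653.3/2)×0.34×€42.30 = €445,086.18.
EOQ at €39.46 = 676.4 < 680, so use break Q=680: TC = 10,300×€39.46 + (10,300/680.0)×298 + (680.0/2)×0.34×€39.46 = €415,513.40.
EOQ at €37.75 = 691.6 < 1300, so use break Q=1300: TC = 10,300×€37.75 + (10,300/1300.0)×298 + (1300.0/2)×0.34×€37.75 = €399,528.83.
Lowest total cost is €399,528.83 at Q = 1300.0.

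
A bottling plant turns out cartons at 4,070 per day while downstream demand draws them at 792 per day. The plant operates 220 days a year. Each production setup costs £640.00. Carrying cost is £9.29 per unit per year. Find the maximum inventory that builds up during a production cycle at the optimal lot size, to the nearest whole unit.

Annual demand D = 792 × 220 = 174,240.
Production build-up factor (1 − d/p) = 1 − 792/4,070 = 0.8054.
Q* = √(2DS / (H(1 − d/p))) = √(2 × 174,240 × 640 / (9.29 × 0.8054)).
= √(223,027,200 / 7.4822) ≈ 5459.637.
Maximum inventory = Q*(1 − d/p) = 5459.637 × 0.8054 ≈ 4397.221.

I_max ≈ 4,397 cartons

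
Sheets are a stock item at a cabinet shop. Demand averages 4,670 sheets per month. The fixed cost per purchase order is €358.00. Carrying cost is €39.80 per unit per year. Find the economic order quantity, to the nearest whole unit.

Q* ≈ 1,004 sheets

Annual demand D = 4,670 × 12 = 56,040.
EOQ = √(2DS / H) = √(2 × 56,040 × 358 / 39.8).
= √(40,124,640 / 39.8) = √1,008,156.7839 ≈ 1004.070.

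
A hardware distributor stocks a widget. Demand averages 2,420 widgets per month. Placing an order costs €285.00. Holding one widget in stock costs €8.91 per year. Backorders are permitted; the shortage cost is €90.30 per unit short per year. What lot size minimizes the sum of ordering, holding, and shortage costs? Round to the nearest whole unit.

Annual demand D = 2,420 × 12 = 29,040.
With planned backorders, Q* = √(2DS/H) · √((H+B)/B).
√(2DS/H) = √(2 × 29,040 × 285 / 8.91) = 1363.003.
√((H+B)/B) = √((8.91+90.3)/90.3) = 1.0482.
Q* ≈ 1428.666.

Q* ≈ 1,429 widgets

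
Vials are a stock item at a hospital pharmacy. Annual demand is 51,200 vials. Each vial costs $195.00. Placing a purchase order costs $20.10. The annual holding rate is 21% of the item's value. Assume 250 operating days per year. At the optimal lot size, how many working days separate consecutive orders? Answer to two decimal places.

Holding cost H = 0.21 × $195.00 = $40.9500 per unit per year.
Q* = √(2DS/H) = √(2 × 51,200 × 20.1 / 40.95) ≈ 224.19.
Cycle time = Q*/D × 250 = 224.19 / 51,200 × 250 ≈ 1.095 days.

T ≈ 1.09 days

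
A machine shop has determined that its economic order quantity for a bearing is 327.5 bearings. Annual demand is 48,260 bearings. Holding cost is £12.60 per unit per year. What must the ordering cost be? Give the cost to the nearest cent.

S ≈ £14.00

The basic EOQ model gives Q* = √(2DS/H); rearrange for the unknown.
From Q* = √(2DS/H): S = Q*²H / (2D) = 327.5² × 12.6 / (2 × 48,260) = 14.0015.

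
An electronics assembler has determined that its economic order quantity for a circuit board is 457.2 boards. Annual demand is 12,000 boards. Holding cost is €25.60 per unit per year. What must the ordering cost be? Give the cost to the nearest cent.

S ≈ €222.97

Squaring Q* = √(2DS/H) gives Q*² = 2DS/H.
From Q* = √(2DS/H): S = Q*²H / (2D) = 457.2² × 25.6 / (2 × 12,000) = 222.9673.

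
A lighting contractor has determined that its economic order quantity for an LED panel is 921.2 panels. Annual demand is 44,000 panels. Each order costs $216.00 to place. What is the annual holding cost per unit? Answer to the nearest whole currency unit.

Squaring Q* = √(2DS/H) gives Q*² = 2DS/H.
From Q* = √(2DS/H): H = 2DS / Q*² = 2 × 44,000 × 216 / 921.2² = 22.3990.

H ≈ $22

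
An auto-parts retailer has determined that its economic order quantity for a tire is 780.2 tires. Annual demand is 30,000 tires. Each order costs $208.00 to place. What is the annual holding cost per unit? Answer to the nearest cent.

The basic EOQ model gives Q* = √(2DS/H); rearrange for the unknown.
From Q* = √(2DS/H): H = 2DS / Q*² = 2 × 30,000 × 208 / 780.2² = 20.5023.

H ≈ $20.50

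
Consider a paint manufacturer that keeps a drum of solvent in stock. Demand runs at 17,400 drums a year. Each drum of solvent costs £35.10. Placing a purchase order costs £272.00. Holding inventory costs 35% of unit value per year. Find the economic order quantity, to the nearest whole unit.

Q* ≈ 878 drums

Holding cost H = 0.35 × £35.10 = £12.2850 per unit per year.
EOQ = √(2DS / H) = √(2 × 17,400 × 272 / 12.285).
= √(9,465,600 / 12.285) = √770,500.6105 ≈ 877.782.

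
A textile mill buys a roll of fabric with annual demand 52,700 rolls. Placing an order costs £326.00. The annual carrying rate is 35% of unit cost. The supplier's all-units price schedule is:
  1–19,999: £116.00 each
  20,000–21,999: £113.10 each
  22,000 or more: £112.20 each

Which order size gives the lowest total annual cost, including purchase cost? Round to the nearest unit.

Holding cost per unit per year at price C is H = 0.35·C.
For each price level, check whether its EOQ is feasible; otherwise the best quantity at that price is the breakpoint.
EOQ at £116.00 = 920.0 (feasible in tier 1): TC = 52,700×£116.00 + (52,700/920.0)×326 + (920.0/2)×0.35×£116.00 = £6,150,550.13.
EOQ at £113.10 = 931.7 < 20000, so use break Q=20000: TC = 52,700×£113.10 + (52,700/20000.0)×326 + (20000.0/2)×0.35×£113.10 = £6,357,079.01.
EOQ at £112.20 = 935.4 < 22000, so use break Q=22000: TC = 52,700×£112.20 + (52,700/22000.0)×326 + (22000.0/2)×0.35×£112.20 = £6,345,690.92.
Lowest total cost is £6,150,550.13 at Q = 920.0.

Q* ≈ 920 rolls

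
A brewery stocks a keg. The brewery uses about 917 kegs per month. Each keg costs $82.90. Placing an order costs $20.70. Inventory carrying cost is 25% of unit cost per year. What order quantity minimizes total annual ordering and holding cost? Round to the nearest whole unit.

Annual demand D = 917 × 12 = 11,004.
Holding cost H = 0.25 × $82.90 = $20.7250 per unit per year.
EOQ = √(2DS / H) = √(2 × 11,004 × 20.7 / 20.725).
= √(455,565.6 / 20.725) = √21,981.4524 ≈ 148.261.

Q* ≈ 148 kegs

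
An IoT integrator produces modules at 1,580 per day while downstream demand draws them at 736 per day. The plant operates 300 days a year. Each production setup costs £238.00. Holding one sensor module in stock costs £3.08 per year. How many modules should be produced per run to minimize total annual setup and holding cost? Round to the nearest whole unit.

Q* ≈ 7,993 modules

Annual demand D = 736 × 300 = 220,800.
Production build-up factor (1 − d/p) = 1 − 736/1,580 = 0.5342.
Q* = √(2DS / (H(1 − d/p))) = √(2 × 220,800 × 238 / (3.08 × 0.5342)).
= √(105,100,800 / 1.6453) ≈ 7992.543.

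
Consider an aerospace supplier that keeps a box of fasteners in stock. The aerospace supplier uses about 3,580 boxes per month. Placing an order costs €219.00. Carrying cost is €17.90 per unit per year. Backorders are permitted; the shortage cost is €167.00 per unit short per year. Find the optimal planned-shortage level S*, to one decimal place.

S* ≈ 104.4 boxes

Annual demand D = 3,580 × 12 = 42,960.
With planned backorders, Q* = √(2DS/H) · √((H+B)/B).
√(2DS/H) = √(2 × 42,960 × 219 / 17.9) = 1025.280.
√((H+B)/B) = √((17.9+167)/167) = 1.0522.
Q* ≈ 1078.830.
S* = Q* · H/(H+B) = 1078.830 × 17.9/184.9 ≈ 104.441.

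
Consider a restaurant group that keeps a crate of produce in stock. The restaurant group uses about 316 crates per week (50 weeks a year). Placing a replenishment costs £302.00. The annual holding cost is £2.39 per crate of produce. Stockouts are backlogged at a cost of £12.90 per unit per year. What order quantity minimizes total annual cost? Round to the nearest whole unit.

Q* ≈ 2,175 crates

Annual demand D = 316 × 50 = 15,800.
With planned backorders, Q* = √(2DS/H) · √((H+B)/B).
√(2DS/H) = √(2 × 15,800 × 302 / 2.39) = 1998.242.
√((H+B)/B) = √((2.39+12.9)/12.9) = 1.0887.
Q* ≈ 2175.489.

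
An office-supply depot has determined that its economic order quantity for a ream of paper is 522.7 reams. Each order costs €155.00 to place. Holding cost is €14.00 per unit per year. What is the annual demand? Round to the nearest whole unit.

The basic EOQ model gives Q* = √(2DS/H); rearrange for the unknown.
From Q* = √(2DS/H): D = Q*²H / (2S) = 522.7² × 14 / (2 × 155) = 12338.755.

D ≈ 12,339 reams per year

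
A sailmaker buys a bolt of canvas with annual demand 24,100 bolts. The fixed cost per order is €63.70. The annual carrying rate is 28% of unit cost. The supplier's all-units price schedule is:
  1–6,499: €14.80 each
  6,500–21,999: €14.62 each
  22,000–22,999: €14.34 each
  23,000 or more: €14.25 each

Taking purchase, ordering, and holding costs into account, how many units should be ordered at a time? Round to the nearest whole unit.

Holding cost per unit per year at price C is H = 0.28·C.
Candidates are each tier's EOQ (if it falls in that tier) and each price-break quantity.
EOQ at €14.80 = 860.8 (feasible in tier 1): TC = 24,100×€14.80 + (24,100/860.8)×63.7 + (860.8/2)×0.28×€14.80 = €360,247.00.
EOQ at €14.62 = 866.0 < 6500, so use break Q=6500: TC = 24,100×€14.62 + (24,100/6500.0)×63.7 + (6500.0/2)×0.28×€14.62 = €365,882.38.
EOQ at €14.34 = 874.5 < 22000, so use break Q=22000: TC = 24,100×€14.34 + (24,100/22000.0)×63.7 + (22000.0/2)×0.28×€14.34 = €389,830.98.
EOQ at €14.25 = 877.2 < 23000, so use break Q=23000: TC = 24,100×€14.25 + (24,100/23000.0)×63.7 + (23000.0/2)×0.28×€14.25 = €389,376.75.
Lowest total cost is €360,247.00 at Q = 860.8.

Q* ≈ 861 bolts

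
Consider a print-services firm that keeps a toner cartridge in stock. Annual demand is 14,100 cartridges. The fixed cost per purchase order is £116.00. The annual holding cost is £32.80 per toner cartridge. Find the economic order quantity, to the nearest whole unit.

EOQ = √(2DS / H) = √(2 × 14,100 × 116 / 32.8).
= √(3,271,200 / 32.8) = √99,731.7073 ≈ 315.803.

Q* ≈ 316 cartridges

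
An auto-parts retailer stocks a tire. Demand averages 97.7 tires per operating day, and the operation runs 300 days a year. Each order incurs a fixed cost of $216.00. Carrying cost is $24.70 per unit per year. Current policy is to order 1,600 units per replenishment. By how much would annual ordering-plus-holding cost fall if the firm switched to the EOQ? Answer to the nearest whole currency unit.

Annual demand D = 97.7 × 300 = 29,310.
EOQ = √(2DS/H) = √(2 × 29,310 × 216 / 24.7) ≈ 715.98.
Cost at Q* = (D/Q*)S + (Q*/2)H = √(2DSH) ≈ $17,684.72.
Cost at Q = 1,600: (29,310/1,600)×216 + (1,600/2)×24.7 = $3,956.85 + $19,760.00 = $23,716.85.
Excess = $23,716.85 − $17,684.72 = $6,032.13.

Extra cost ≈ $6,032 per year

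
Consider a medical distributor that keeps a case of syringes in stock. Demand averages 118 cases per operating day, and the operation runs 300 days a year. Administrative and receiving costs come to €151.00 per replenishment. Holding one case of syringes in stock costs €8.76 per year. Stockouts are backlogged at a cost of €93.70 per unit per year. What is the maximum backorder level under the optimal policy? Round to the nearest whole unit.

Annual demand D = 118 × 300 = 35,400.
With planned backorders, Q* = √(2DS/H) · √((H+B)/B).
√(2DS/H) = √(2 × 35,400 × 151 / 8.76) = 1104.722.
√((H+B)/B) = √((8.76+93.7)/93.7) = 1.0457.
Q* ≈ 1155.209.
S* = Q* · H/(H+B) = 1155.209 × 8.76/102.46 ≈ 98.767.

S* ≈ 99 cases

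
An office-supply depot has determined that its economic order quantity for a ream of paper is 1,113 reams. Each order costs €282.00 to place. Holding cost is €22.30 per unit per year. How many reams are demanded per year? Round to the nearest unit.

The basic EOQ model gives Q* = √(2DS/H); rearrange for the unknown.
From Q* = √(2DS/H): D = Q*²H / (2S) = 1,113² × 22.3 / (2 × 282) = 48979.696.

D ≈ 48,980 reams per year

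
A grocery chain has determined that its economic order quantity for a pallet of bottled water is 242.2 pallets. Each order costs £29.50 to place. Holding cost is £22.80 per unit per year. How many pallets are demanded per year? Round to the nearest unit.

D ≈ 22,669 pallets per year

The basic EOQ model gives Q* = √(2DS/H); rearrange for the unknown.
From Q* = √(2DS/H): D = Q*²H / (2S) = 242.2² × 22.8 / (2 × 29.5) = 22668.935.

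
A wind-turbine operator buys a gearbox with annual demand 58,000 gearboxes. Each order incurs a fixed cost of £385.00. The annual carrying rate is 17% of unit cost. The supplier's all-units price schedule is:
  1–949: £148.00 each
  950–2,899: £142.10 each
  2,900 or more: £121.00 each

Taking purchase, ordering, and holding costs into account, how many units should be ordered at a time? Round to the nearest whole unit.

Holding cost per unit per year at price C is H = 0.17·C.
For each price level, check whether its EOQ is feasible; otherwise the best quantity at that price is the breakpoint.
Tier 1 (£148.00): EOQ = 1332.3 exceeds tier's upper bound 949, so this tier is dominated.
EOQ at £142.10 = 1359.7 (feasible in tier 2): TC = 58,000×£142.10 + (58,000/1359.7)×385 + (1359.7/2)×0.17×£142.10 = £8,274,645.88.
EOQ at £121.00 = 1473.5 < 2900, so use break Q=2900: TC = 58,000×£121.00 + (58,000/2900.0)×385 + (2900.0/2)×0.17×£121.00 = £7,055,526.50.
Lowest total cost is £7,055,526.50 at Q = 2900.0.

Q* ≈ 2,900 gearboxes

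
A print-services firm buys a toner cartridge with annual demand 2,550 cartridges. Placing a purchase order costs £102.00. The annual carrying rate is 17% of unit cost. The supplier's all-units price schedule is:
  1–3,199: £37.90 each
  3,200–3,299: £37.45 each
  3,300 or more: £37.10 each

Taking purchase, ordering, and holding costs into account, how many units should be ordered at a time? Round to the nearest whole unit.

Holding cost per unit per year at price C is H = 0.17·C.
Evaluate total cost at each tier's feasible EOQ or, if the EOQ is below the tier, at the tier's minimum quantity.
EOQ at £37.90 = 284.1 (feasible in tier 1): TC = 2,550×£37.90 + (2,550/284.1)×102 + (284.1/2)×0.17×£37.90 = £98,475.75.
EOQ at £37.45 = 285.8 < 3200, so use break Q=3200: TC = 2,550×£37.45 + (2,550/3200.0)×102 + (3200.0/2)×0.17×£37.45 = £105,765.18.
EOQ at £37.10 = 287.2 < 3300, so use break Q=3300: TC = 2,550×£37.10 + (2,550/3300.0)×102 + (3300.0/2)×0.17×£37.10 = £105,090.37.
Lowest total cost is £98,475.75 at Q = 284.1.

Q* ≈ 284 cartridges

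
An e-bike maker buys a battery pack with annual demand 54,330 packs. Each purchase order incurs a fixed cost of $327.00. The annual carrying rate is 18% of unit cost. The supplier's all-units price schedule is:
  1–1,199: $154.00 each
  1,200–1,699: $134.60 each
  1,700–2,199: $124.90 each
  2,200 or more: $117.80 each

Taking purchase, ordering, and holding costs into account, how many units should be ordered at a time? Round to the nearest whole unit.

Holding cost per unit per year at price C is H = 0.18·C.
Candidates are each tier's EOQ (if it falls in that tier) and each price-break quantity.
EOQ at $154.00 = 1132.2 (feasible in tier 1): TC = 54,330×$154.00 + (54,330/1132.2)×327 + (1132.2/2)×0.18×$154.00 = $8,398,203.79.
EOQ at $134.60 = 1211.0 (feasible in tier 2): TC = 54,330×$134.60 + (54,330/1211.0)×327 + (1211.0/2)×0.18×$134.60 = $7,342,158.50.
EOQ at $124.90 = 1257.2 < 1700, so use break Q=1700: TC = 54,330×$124.90 + (54,330/1700.0)×327 + (1700.0/2)×0.18×$124.90 = $6,815,377.24.
EOQ at $117.80 = 1294.5 < 2200, so use break Q=2200: TC = 54,330×$117.80 + (54,330/2200.0)×327 + (2200.0/2)×0.18×$117.80 = $6,431,473.81.
Lowest total cost is $6,431,473.81 at Q = 2200.0.

Q* ≈ 2,200 packs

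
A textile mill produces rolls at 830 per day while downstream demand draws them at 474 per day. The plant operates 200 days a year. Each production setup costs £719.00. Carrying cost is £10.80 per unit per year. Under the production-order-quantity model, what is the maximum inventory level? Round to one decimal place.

I_max ≈ 2,326.8 rolls

Annual demand D = 474 × 200 = 94,800.
Production build-up factor (1 − d/p) = 1 − 474/830 = 0.4289.
Q* = √(2DS / (H(1 − d/p))) = √(2 × 94,800 × 719 / (10.8 × 0.4289)).
= √(136,322,400 / 4.6323) ≈ 5424.826.
Maximum inventory = Q*(1 − d/p) = 5424.826 × 0.4289 ≈ 2326.793.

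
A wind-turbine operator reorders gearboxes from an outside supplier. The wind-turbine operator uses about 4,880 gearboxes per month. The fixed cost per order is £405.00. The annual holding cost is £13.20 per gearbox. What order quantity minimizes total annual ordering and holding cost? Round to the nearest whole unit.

Q* ≈ 1,896 gearboxes

Annual demand D = 4,880 × 12 = 58,560.
EOQ = √(2DS / H) = √(2 × 58,560 × 405 / 13.2).
= √(47,433,600 / 13.2) = √3,593,454.5455 ≈ 1895.641.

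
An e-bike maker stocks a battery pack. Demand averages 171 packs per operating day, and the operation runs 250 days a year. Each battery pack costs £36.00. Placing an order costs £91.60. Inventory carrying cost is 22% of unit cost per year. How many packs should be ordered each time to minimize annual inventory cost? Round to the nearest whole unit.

Annual demand D = 171 × 250 = 42,750.
Holding cost H = 0.22 × £36.00 = £7.9200 per unit per year.
EOQ = √(2DS / H) = √(2 × 42,750 × 91.6 / 7.92).
= √(7,831,800 / 7.92) = √988,863.6364 ≈ 994.416.

Q* ≈ 994 packs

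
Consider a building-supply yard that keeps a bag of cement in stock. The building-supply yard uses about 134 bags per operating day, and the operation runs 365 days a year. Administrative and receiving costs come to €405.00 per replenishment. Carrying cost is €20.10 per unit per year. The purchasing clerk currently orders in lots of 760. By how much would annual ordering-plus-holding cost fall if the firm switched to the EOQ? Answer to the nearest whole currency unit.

Extra cost ≈ €5,483 per year

Annual demand D = 134 × 365 = 48,910.
EOQ = √(2DS/H) = √(2 × 48,910 × 405 / 20.1) ≈ 1403.92.
Cost at Q* = (D/Q*)S + (Q*/2)H = √(2DSH) ≈ €28,218.85.
Cost at Q = 760: (48,910/760)×405 + (760/2)×20.1 = €26,063.88 + €7,638.00 = €33,701.88.
Excess = €33,701.88 − €28,218.85 = €5,483.03.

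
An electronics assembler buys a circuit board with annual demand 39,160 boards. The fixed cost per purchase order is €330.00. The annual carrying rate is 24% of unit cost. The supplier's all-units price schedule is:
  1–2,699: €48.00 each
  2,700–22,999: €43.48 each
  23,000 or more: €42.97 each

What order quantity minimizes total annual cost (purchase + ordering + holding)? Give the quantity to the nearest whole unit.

Q* ≈ 2,700 boards

Holding cost per unit per year at price C is H = 0.24·C.
For each price level, check whether its EOQ is feasible; otherwise the best quantity at that price is the breakpoint.
EOQ at €48.00 = 1497.8 (feasible in tier 1): TC = 39,160×€48.00 + (39,160/1497.8)×330 + (1497.8/2)×0.24×€48.00 = €1,896,935.18.
EOQ at €43.48 = 1573.8 < 2700, so use break Q=2700: TC = 39,160×€43.48 + (39,160/2700.0)×330 + (2700.0/2)×0.24×€43.48 = €1,721,550.54.
EOQ at €42.97 = 1583.1 < 23000, so use break Q=23000: TC = 39,160×€42.97 + (39,160/23000.0)×330 + (23000.0/2)×0.24×€42.97 = €1,801,864.26.
Lowest total cost is €1,721,550.54 at Q = 2700.0.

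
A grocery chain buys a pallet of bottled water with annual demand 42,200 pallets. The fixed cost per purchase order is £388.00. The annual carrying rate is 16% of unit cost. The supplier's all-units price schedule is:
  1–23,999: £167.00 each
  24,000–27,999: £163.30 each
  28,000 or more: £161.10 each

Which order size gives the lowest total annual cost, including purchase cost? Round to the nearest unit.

Q* ≈ 1,107 pallets

Holding cost per unit per year at price C is H = 0.16·C.
For each price level, check whether its EOQ is feasible; otherwise the best quantity at that price is the breakpoint.
EOQ at £167.00 = 1107.1 (feasible in tier 1): TC = 42,200×£167.00 + (42,200/1107.1)×388 + (1107.1/2)×0.16×£167.00 = £7,076,980.49.
EOQ at £163.30 = 1119.5 < 24000, so use break Q=24000: TC = 42,200×£163.30 + (42,200/24000.0)×388 + (24000.0/2)×0.16×£163.30 = £7,205,478.23.
EOQ at £161.10 = 1127.1 < 28000, so use break Q=28000: TC = 42,200×£161.10 + (42,200/28000.0)×388 + (28000.0/2)×0.16×£161.10 = £7,159,868.77.
Lowest total cost is £7,076,980.49 at Q = 1107.1.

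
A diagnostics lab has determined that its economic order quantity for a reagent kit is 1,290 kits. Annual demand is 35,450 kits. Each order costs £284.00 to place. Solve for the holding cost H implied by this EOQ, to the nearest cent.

Squaring Q* = √(2DS/H) gives Q*² = 2DS/H.
From Q* = √(2DS/H): H = 2DS / Q*² = 2 × 35,450 × 284 / 1,290² = 12.1000.

H ≈ £12.10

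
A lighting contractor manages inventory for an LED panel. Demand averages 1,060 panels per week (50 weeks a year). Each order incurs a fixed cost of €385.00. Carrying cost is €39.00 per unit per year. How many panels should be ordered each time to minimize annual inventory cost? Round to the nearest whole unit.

Annual demand D = 1,060 × 50 = 53,000.
EOQ = √(2DS / H) = √(2 × 53,000 × 385 / 39).
= √(40,810,000 / 39) = √1,046,410.2564 ≈ 1022.942.

Q* ≈ 1,023 panels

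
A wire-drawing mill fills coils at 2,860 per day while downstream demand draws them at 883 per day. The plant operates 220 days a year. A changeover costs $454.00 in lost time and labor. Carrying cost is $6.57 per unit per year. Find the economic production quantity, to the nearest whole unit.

Annual demand D = 883 × 220 = 194,260.
Production build-up factor (1 − d/p) = 1 − 883/2,860 = 0.6913.
Q* = √(2DS / (H(1 − d/p))) = √(2 × 194,260 × 454 / (6.57 × 0.6913)).
= √(176,388,080 / 4.5416) ≈ 6232.060.

Q* ≈ 6,232 coils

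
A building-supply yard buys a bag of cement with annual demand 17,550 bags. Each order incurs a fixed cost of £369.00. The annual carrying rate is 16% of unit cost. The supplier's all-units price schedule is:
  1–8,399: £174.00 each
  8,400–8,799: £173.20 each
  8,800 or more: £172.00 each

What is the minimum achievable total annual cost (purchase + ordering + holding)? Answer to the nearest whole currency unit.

Holding cost per unit per year at price C is H = 0.16·C.
For each price level, check whether its EOQ is feasible; otherwise the best quantity at that price is the breakpoint.
EOQ at £174.00 = 682.1 (feasible in tier 1): TC = 17,550×£174.00 + (17,550/682.1)×369 + (682.1/2)×0.16×£174.00 = £3,072,688.97.
EOQ at £173.20 = 683.6 < 8400, so use break Q=8400: TC = 17,550×£173.20 + (17,550/8400.0)×369 + (8400.0/2)×0.16×£173.20 = £3,156,821.35.
EOQ at £172.00 = 686.0 < 8800, so use break Q=8800: TC = 17,550×£172.00 + (17,550/8800.0)×369 + (8800.0/2)×0.16×£172.00 = £3,140,423.90.
Lowest total cost among the candidates is at Q = 682.1.

TC* ≈ £3,072,689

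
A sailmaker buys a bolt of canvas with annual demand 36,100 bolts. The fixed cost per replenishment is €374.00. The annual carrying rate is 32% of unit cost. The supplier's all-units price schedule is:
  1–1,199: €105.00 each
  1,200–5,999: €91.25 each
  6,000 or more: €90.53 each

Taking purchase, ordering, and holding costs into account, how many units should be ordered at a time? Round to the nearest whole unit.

Q* ≈ 1,200 bolts

Holding cost per unit per year at price C is H = 0.32·C.
Evaluate total cost at each tier's feasible EOQ or, if the EOQ is below the tier, at the tier's minimum quantity.
EOQ at €105.00 = 896.5 (feasible in tier 1): TC = 36,100×€105.00 + (36,100/896.5)×374 + (896.5/2)×0.32×€105.00 = €3,820,621.32.
EOQ at €91.25 = 961.6 < 1200, so use break Q=1200: TC = 36,100×€91.25 + (36,100/1200.0)×374 + (1200.0/2)×0.32×€91.25 = €3,322,896.17.
EOQ at €90.53 = 965.5 < 6000, so use break Q=6000: TC = 36,100×€90.53 + (36,100/6000.0)×374 + (6000.0/2)×0.32×€90.53 = €3,357,292.03.
Lowest total cost is €3,322,896.17 at Q = 1200.0.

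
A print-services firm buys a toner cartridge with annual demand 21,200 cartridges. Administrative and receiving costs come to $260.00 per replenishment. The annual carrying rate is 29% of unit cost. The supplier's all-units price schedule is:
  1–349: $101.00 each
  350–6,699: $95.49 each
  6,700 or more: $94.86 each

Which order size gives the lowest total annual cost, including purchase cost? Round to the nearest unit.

Q* ≈ 631 cartridges

Holding cost per unit per year at price C is H = 0.29·C.
Evaluate total cost at each tier's feasible EOQ or, if the EOQ is below the tier, at the tier's minimum quantity.
Tier 1 ($101.00): EOQ = 613.5 exceeds tier's upper bound 349, so this tier is dominated.
EOQ at $95.49 = 630.9 (feasible in tier 2): TC = 21,200×$95.49 + (21,200/630.9)×260 + (630.9/2)×0.29×$95.49 = $2,041,860.20.
EOQ at $94.86 = 633.0 < 6700, so use break Q=6700: TC = 21,200×$94.86 + (21,200/6700.0)×260 + (6700.0/2)×0.29×$94.86 = $2,104,011.18.
Lowest total cost is $2,041,860.20 at Q = 630.9.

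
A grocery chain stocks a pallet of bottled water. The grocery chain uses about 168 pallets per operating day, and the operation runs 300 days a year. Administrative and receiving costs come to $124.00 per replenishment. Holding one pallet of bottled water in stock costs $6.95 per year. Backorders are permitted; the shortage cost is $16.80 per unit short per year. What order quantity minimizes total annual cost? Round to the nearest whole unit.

Q* ≈ 1,595 pallets

Annual demand D = 168 × 300 = 50,400.
With planned backorders, Q* = √(2DS/H) · √((H+B)/B).
√(2DS/H) = √(2 × 50,400 × 124 / 6.95) = 1341.062.
√((H+B)/B) = √((6.95+16.8)/16.8) = 1.1890.
Q* ≈ 1594.505.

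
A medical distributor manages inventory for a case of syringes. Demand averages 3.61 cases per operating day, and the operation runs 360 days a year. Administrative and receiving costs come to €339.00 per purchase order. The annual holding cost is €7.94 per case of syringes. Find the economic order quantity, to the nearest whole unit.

Q* ≈ 333 cases

Annual demand D = 3.61 × 360 = 1,299.6.
EOQ = √(2DS / H) = √(2 × 1,299.6 × 339 / 7.94).
= √(881,128.8 / 7.94) = √110,973.4005 ≈ 333.127.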